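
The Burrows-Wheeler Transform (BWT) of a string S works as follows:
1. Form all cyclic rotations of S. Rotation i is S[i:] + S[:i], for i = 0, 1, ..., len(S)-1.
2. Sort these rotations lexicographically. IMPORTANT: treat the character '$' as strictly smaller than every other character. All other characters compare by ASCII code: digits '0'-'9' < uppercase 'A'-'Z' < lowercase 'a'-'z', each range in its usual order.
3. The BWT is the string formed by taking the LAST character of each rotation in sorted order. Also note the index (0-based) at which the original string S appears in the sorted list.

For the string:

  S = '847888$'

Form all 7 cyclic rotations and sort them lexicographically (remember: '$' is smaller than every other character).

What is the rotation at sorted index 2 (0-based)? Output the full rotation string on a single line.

All 7 rotations (rotation i = S[i:]+S[:i]):
  rot[0] = 847888$
  rot[1] = 47888$8
  rot[2] = 7888$84
  rot[3] = 888$847
  rot[4] = 88$8478
  rot[5] = 8$84788
  rot[6] = $847888
Sorted (with $ < everything):
  sorted[0] = $847888
  sorted[1] = 47888$8
  sorted[2] = 7888$84
  sorted[3] = 8$84788
  sorted[4] = 847888$
  sorted[5] = 88$8478
  sorted[6] = 888$847
sorted[2] = 7888$84

Answer: 7888$84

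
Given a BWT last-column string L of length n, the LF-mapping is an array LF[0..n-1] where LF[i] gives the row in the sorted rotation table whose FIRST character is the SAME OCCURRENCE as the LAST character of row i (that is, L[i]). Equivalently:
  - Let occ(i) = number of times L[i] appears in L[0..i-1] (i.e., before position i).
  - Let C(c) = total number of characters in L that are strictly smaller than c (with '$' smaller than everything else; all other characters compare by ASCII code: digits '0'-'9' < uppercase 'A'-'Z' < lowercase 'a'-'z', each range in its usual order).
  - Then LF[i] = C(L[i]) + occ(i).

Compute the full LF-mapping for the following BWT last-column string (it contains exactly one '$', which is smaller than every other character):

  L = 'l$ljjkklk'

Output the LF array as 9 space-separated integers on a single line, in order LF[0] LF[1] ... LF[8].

Char counts: '$':1, 'j':2, 'k':3, 'l':3
C (first-col start): C('$')=0, C('j')=1, C('k')=3, C('l')=6
L[0]='l': occ=0, LF[0]=C('l')+0=6+0=6
L[1]='$': occ=0, LF[1]=C('$')+0=0+0=0
L[2]='l': occ=1, LF[2]=C('l')+1=6+1=7
L[3]='j': occ=0, LF[3]=C('j')+0=1+0=1
L[4]='j': occ=1, LF[4]=C('j')+1=1+1=2
L[5]='k': occ=0, LF[5]=C('k')+0=3+0=3
L[6]='k': occ=1, LF[6]=C('k')+1=3+1=4
L[7]='l': occ=2, LF[7]=C('l')+2=6+2=8
L[8]='k': occ=2, LF[8]=C('k')+2=3+2=5

Answer: 6 0 7 1 2 3 4 8 5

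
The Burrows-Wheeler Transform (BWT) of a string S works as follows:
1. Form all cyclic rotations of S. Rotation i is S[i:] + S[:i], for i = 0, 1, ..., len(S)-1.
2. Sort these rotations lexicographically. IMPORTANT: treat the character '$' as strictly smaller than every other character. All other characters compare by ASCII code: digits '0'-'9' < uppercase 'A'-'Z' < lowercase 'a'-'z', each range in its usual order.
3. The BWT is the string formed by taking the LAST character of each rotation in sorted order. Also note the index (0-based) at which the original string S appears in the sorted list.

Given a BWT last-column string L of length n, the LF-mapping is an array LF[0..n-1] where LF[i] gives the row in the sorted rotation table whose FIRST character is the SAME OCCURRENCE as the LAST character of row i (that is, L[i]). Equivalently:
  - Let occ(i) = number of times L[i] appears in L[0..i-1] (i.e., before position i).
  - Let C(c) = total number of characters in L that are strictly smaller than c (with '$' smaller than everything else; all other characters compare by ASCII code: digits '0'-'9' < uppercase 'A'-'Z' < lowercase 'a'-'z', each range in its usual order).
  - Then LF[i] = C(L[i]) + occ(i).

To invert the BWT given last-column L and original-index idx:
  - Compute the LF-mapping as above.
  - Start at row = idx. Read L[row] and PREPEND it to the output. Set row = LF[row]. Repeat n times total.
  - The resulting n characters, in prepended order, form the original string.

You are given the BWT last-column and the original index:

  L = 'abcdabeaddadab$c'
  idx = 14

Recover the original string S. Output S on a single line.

Answer: ddabadbdcaaceba$

Derivation:
LF mapping: 1 6 9 11 2 7 15 3 12 13 4 14 5 8 0 10
Walk LF starting at row 14, prepending L[row]:
  step 1: row=14, L[14]='$', prepend. Next row=LF[14]=0
  step 2: row=0, L[0]='a', prepend. Next row=LF[0]=1
  step 3: row=1, L[1]='b', prepend. Next row=LF[1]=6
  step 4: row=6, L[6]='e', prepend. Next row=LF[6]=15
  step 5: row=15, L[15]='c', prepend. Next row=LF[15]=10
  step 6: row=10, L[10]='a', prepend. Next row=LF[10]=4
  step 7: row=4, L[4]='a', prepend. Next row=LF[4]=2
  step 8: row=2, L[2]='c', prepend. Next row=LF[2]=9
  step 9: row=9, L[9]='d', prepend. Next row=LF[9]=13
  step 10: row=13, L[13]='b', prepend. Next row=LF[13]=8
  step 11: row=8, L[8]='d', prepend. Next row=LF[8]=12
  step 12: row=12, L[12]='a', prepend. Next row=LF[12]=5
  step 13: row=5, L[5]='b', prepend. Next row=LF[5]=7
  step 14: row=7, L[7]='a', prepend. Next row=LF[7]=3
  step 15: row=3, L[3]='d', prepend. Next row=LF[3]=11
  step 16: row=11, L[11]='d', prepend. Next row=LF[11]=14
Reversed output: ddabadbdcaaceba$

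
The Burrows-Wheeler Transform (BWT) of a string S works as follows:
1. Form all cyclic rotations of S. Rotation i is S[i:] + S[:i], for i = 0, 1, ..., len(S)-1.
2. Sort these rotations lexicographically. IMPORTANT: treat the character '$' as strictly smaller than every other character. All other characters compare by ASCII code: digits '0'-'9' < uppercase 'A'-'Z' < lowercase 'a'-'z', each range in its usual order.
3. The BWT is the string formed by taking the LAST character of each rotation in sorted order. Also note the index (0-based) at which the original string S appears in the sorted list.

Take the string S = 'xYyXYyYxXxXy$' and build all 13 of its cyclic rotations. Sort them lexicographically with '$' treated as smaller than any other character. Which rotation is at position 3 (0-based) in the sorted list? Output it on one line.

Answer: Xy$xYyXYyYxXx

Derivation:
All 13 rotations (rotation i = S[i:]+S[:i]):
  rot[0] = xYyXYyYxXxXy$
  rot[1] = YyXYyYxXxXy$x
  rot[2] = yXYyYxXxXy$xY
  rot[3] = XYyYxXxXy$xYy
  rot[4] = YyYxXxXy$xYyX
  rot[5] = yYxXxXy$xYyXY
  rot[6] = YxXxXy$xYyXYy
  rot[7] = xXxXy$xYyXYyY
  rot[8] = XxXy$xYyXYyYx
  rot[9] = xXy$xYyXYyYxX
  rot[10] = Xy$xYyXYyYxXx
  rot[11] = y$xYyXYyYxXxX
  rot[12] = $xYyXYyYxXxXy
Sorted (with $ < everything):
  sorted[0] = $xYyXYyYxXxXy
  sorted[1] = XYyYxXxXy$xYy
  sorted[2] = XxXy$xYyXYyYx
  sorted[3] = Xy$xYyXYyYxXx
  sorted[4] = YxXxXy$xYyXYy
  sorted[5] = YyXYyYxXxXy$x
  sorted[6] = YyYxXxXy$xYyX
  sorted[7] = xXxXy$xYyXYyY
  sorted[8] = xXy$xYyXYyYxX
  sorted[9] = xYyXYyYxXxXy$
  sorted[10] = y$xYyXYyYxXxX
  sorted[11] = yXYyYxXxXy$xY
  sorted[12] = yYxXxXy$xYyXY
sorted[3] = Xy$xYyXYyYxXx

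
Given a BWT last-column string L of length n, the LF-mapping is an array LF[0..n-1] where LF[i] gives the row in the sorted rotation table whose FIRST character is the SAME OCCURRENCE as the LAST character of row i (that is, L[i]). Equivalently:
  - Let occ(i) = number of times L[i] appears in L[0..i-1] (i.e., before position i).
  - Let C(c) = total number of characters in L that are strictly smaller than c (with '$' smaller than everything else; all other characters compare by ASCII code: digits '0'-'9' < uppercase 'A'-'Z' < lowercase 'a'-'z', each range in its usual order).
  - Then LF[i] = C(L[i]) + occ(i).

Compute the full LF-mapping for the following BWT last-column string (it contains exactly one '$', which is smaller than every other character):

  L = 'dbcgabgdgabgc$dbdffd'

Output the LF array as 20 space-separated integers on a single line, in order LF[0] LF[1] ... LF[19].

Answer: 9 3 7 16 1 4 17 10 18 2 5 19 8 0 11 6 12 14 15 13

Derivation:
Char counts: '$':1, 'a':2, 'b':4, 'c':2, 'd':5, 'f':2, 'g':4
C (first-col start): C('$')=0, C('a')=1, C('b')=3, C('c')=7, C('d')=9, C('f')=14, C('g')=16
L[0]='d': occ=0, LF[0]=C('d')+0=9+0=9
L[1]='b': occ=0, LF[1]=C('b')+0=3+0=3
L[2]='c': occ=0, LF[2]=C('c')+0=7+0=7
L[3]='g': occ=0, LF[3]=C('g')+0=16+0=16
L[4]='a': occ=0, LF[4]=C('a')+0=1+0=1
L[5]='b': occ=1, LF[5]=C('b')+1=3+1=4
L[6]='g': occ=1, LF[6]=C('g')+1=16+1=17
L[7]='d': occ=1, LF[7]=C('d')+1=9+1=10
L[8]='g': occ=2, LF[8]=C('g')+2=16+2=18
L[9]='a': occ=1, LF[9]=C('a')+1=1+1=2
L[10]='b': occ=2, LF[10]=C('b')+2=3+2=5
L[11]='g': occ=3, LF[11]=C('g')+3=16+3=19
L[12]='c': occ=1, LF[12]=C('c')+1=7+1=8
L[13]='$': occ=0, LF[13]=C('$')+0=0+0=0
L[14]='d': occ=2, LF[14]=C('d')+2=9+2=11
L[15]='b': occ=3, LF[15]=C('b')+3=3+3=6
L[16]='d': occ=3, LF[16]=C('d')+3=9+3=12
L[17]='f': occ=0, LF[17]=C('f')+0=14+0=14
L[18]='f': occ=1, LF[18]=C('f')+1=14+1=15
L[19]='d': occ=4, LF[19]=C('d')+4=9+4=13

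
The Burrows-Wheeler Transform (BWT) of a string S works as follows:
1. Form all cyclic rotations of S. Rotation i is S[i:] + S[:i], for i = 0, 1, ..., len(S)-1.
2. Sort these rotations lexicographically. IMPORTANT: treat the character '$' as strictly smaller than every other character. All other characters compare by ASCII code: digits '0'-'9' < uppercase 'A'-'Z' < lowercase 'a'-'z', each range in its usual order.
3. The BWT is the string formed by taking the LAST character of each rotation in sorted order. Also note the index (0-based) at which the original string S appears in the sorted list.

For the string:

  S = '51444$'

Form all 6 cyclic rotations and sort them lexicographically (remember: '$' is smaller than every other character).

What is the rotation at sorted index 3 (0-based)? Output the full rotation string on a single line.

Answer: 44$514

Derivation:
All 6 rotations (rotation i = S[i:]+S[:i]):
  rot[0] = 51444$
  rot[1] = 1444$5
  rot[2] = 444$51
  rot[3] = 44$514
  rot[4] = 4$5144
  rot[5] = $51444
Sorted (with $ < everything):
  sorted[0] = $51444
  sorted[1] = 1444$5
  sorted[2] = 4$5144
  sorted[3] = 44$514
  sorted[4] = 444$51
  sorted[5] = 51444$
sorted[3] = 44$514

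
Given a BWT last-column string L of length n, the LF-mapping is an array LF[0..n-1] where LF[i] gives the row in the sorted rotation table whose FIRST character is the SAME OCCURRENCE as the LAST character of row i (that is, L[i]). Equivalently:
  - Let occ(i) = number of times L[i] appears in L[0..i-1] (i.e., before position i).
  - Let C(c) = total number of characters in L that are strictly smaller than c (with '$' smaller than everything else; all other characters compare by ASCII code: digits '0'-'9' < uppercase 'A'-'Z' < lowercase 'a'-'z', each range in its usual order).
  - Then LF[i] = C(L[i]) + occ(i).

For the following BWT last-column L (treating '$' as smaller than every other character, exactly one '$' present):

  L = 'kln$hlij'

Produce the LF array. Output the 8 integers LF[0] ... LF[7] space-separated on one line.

Answer: 4 5 7 0 1 6 2 3

Derivation:
Char counts: '$':1, 'h':1, 'i':1, 'j':1, 'k':1, 'l':2, 'n':1
C (first-col start): C('$')=0, C('h')=1, C('i')=2, C('j')=3, C('k')=4, C('l')=5, C('n')=7
L[0]='k': occ=0, LF[0]=C('k')+0=4+0=4
L[1]='l': occ=0, LF[1]=C('l')+0=5+0=5
L[2]='n': occ=0, LF[2]=C('n')+0=7+0=7
L[3]='$': occ=0, LF[3]=C('$')+0=0+0=0
L[4]='h': occ=0, LF[4]=C('h')+0=1+0=1
L[5]='l': occ=1, LF[5]=C('l')+1=5+1=6
L[6]='i': occ=0, LF[6]=C('i')+0=2+0=2
L[7]='j': occ=0, LF[7]=C('j')+0=3+0=3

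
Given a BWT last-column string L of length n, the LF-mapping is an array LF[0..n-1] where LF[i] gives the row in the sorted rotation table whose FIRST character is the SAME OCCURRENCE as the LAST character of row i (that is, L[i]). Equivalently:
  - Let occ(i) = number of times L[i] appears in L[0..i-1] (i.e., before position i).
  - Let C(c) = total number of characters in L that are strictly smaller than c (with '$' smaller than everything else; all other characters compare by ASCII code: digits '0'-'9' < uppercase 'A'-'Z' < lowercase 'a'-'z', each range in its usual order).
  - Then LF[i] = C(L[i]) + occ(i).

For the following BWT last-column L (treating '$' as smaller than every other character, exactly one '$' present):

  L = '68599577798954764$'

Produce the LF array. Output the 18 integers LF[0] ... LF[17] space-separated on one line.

Char counts: '$':1, '4':2, '5':3, '6':2, '7':4, '8':2, '9':4
C (first-col start): C('$')=0, C('4')=1, C('5')=3, C('6')=6, C('7')=8, C('8')=12, C('9')=14
L[0]='6': occ=0, LF[0]=C('6')+0=6+0=6
L[1]='8': occ=0, LF[1]=C('8')+0=12+0=12
L[2]='5': occ=0, LF[2]=C('5')+0=3+0=3
L[3]='9': occ=0, LF[3]=C('9')+0=14+0=14
L[4]='9': occ=1, LF[4]=C('9')+1=14+1=15
L[5]='5': occ=1, LF[5]=C('5')+1=3+1=4
L[6]='7': occ=0, LF[6]=C('7')+0=8+0=8
L[7]='7': occ=1, LF[7]=C('7')+1=8+1=9
L[8]='7': occ=2, LF[8]=C('7')+2=8+2=10
L[9]='9': occ=2, LF[9]=C('9')+2=14+2=16
L[10]='8': occ=1, LF[10]=C('8')+1=12+1=13
L[11]='9': occ=3, LF[11]=C('9')+3=14+3=17
L[12]='5': occ=2, LF[12]=C('5')+2=3+2=5
L[13]='4': occ=0, LF[13]=C('4')+0=1+0=1
L[14]='7': occ=3, LF[14]=C('7')+3=8+3=11
L[15]='6': occ=1, LF[15]=C('6')+1=6+1=7
L[16]='4': occ=1, LF[16]=C('4')+1=1+1=2
L[17]='$': occ=0, LF[17]=C('$')+0=0+0=0

Answer: 6 12 3 14 15 4 8 9 10 16 13 17 5 1 11 7 2 0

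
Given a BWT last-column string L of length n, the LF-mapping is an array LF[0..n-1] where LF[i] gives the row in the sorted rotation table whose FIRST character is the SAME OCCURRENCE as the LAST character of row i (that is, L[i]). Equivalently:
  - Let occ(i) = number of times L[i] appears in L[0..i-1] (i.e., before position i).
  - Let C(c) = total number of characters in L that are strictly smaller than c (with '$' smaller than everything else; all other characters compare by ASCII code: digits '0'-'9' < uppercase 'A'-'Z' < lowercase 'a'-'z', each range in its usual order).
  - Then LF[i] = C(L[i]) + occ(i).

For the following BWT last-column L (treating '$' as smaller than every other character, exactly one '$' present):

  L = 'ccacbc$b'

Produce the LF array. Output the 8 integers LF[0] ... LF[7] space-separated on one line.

Answer: 4 5 1 6 2 7 0 3

Derivation:
Char counts: '$':1, 'a':1, 'b':2, 'c':4
C (first-col start): C('$')=0, C('a')=1, C('b')=2, C('c')=4
L[0]='c': occ=0, LF[0]=C('c')+0=4+0=4
L[1]='c': occ=1, LF[1]=C('c')+1=4+1=5
L[2]='a': occ=0, LF[2]=C('a')+0=1+0=1
L[3]='c': occ=2, LF[3]=C('c')+2=4+2=6
L[4]='b': occ=0, LF[4]=C('b')+0=2+0=2
L[5]='c': occ=3, LF[5]=C('c')+3=4+3=7
L[6]='$': occ=0, LF[6]=C('$')+0=0+0=0
L[7]='b': occ=1, LF[7]=C('b')+1=2+1=3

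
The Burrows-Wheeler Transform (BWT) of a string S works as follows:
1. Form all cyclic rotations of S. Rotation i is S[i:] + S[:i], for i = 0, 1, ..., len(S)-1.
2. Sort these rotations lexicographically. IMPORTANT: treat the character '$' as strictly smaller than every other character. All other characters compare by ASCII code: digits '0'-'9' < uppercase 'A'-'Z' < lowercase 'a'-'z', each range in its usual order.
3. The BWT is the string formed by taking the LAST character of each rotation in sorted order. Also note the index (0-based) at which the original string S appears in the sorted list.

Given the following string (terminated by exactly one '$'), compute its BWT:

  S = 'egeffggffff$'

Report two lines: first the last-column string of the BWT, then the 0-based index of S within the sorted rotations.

All 12 rotations (rotation i = S[i:]+S[:i]):
  rot[0] = egeffggffff$
  rot[1] = geffggffff$e
  rot[2] = effggffff$eg
  rot[3] = ffggffff$ege
  rot[4] = fggffff$egef
  rot[5] = ggffff$egeff
  rot[6] = gffff$egeffg
  rot[7] = ffff$egeffgg
  rot[8] = fff$egeffggf
  rot[9] = ff$egeffggff
  rot[10] = f$egeffggfff
  rot[11] = $egeffggffff
Sorted (with $ < everything):
  sorted[0] = $egeffggffff  (last char: 'f')
  sorted[1] = effggffff$eg  (last char: 'g')
  sorted[2] = egeffggffff$  (last char: '$')
  sorted[3] = f$egeffggfff  (last char: 'f')
  sorted[4] = ff$egeffggff  (last char: 'f')
  sorted[5] = fff$egeffggf  (last char: 'f')
  sorted[6] = ffff$egeffgg  (last char: 'g')
  sorted[7] = ffggffff$ege  (last char: 'e')
  sorted[8] = fggffff$egef  (last char: 'f')
  sorted[9] = geffggffff$e  (last char: 'e')
  sorted[10] = gffff$egeffg  (last char: 'g')
  sorted[11] = ggffff$egeff  (last char: 'f')
Last column: fg$fffgefegf
Original string S is at sorted index 2

Answer: fg$fffgefegf
2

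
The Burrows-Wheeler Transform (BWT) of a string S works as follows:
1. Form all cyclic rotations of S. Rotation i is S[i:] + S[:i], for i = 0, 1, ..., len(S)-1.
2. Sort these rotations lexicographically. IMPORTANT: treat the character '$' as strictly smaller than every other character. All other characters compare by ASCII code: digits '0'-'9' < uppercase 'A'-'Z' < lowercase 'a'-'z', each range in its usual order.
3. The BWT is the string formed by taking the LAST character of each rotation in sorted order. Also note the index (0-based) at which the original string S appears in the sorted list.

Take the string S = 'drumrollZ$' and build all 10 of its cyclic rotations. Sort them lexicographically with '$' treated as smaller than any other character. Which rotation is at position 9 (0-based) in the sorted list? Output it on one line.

All 10 rotations (rotation i = S[i:]+S[:i]):
  rot[0] = drumrollZ$
  rot[1] = rumrollZ$d
  rot[2] = umrollZ$dr
  rot[3] = mrollZ$dru
  rot[4] = rollZ$drum
  rot[5] = ollZ$drumr
  rot[6] = llZ$drumro
  rot[7] = lZ$drumrol
  rot[8] = Z$drumroll
  rot[9] = $drumrollZ
Sorted (with $ < everything):
  sorted[0] = $drumrollZ
  sorted[1] = Z$drumroll
  sorted[2] = drumrollZ$
  sorted[3] = lZ$drumrol
  sorted[4] = llZ$drumro
  sorted[5] = mrollZ$dru
  sorted[6] = ollZ$drumr
  sorted[7] = rollZ$drum
  sorted[8] = rumrollZ$d
  sorted[9] = umrollZ$dr
sorted[9] = umrollZ$dr

Answer: umrollZ$dr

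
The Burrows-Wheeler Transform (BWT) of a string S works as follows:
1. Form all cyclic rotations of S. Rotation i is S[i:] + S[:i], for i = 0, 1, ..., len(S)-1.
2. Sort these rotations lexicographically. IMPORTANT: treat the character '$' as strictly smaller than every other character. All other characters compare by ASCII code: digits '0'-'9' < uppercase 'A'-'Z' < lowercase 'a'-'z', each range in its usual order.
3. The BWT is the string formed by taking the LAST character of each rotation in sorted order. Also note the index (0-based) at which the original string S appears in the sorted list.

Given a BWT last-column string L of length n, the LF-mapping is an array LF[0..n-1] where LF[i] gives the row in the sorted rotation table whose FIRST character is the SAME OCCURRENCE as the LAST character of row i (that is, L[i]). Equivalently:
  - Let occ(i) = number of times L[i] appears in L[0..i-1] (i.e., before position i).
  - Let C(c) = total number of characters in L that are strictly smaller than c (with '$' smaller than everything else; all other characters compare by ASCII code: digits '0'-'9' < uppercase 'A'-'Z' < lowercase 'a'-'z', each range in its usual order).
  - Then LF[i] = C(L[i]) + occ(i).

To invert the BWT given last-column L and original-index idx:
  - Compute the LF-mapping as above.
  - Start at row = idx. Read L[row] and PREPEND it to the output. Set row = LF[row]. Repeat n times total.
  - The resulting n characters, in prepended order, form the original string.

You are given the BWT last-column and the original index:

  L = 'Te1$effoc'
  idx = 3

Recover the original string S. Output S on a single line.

Answer: coffee1T$

Derivation:
LF mapping: 2 4 1 0 5 6 7 8 3
Walk LF starting at row 3, prepending L[row]:
  step 1: row=3, L[3]='$', prepend. Next row=LF[3]=0
  step 2: row=0, L[0]='T', prepend. Next row=LF[0]=2
  step 3: row=2, L[2]='1', prepend. Next row=LF[2]=1
  step 4: row=1, L[1]='e', prepend. Next row=LF[1]=4
  step 5: row=4, L[4]='e', prepend. Next row=LF[4]=5
  step 6: row=5, L[5]='f', prepend. Next row=LF[5]=6
  step 7: row=6, L[6]='f', prepend. Next row=LF[6]=7
  step 8: row=7, L[7]='o', prepend. Next row=LF[7]=8
  step 9: row=8, L[8]='c', prepend. Next row=LF[8]=3
Reversed output: coffee1T$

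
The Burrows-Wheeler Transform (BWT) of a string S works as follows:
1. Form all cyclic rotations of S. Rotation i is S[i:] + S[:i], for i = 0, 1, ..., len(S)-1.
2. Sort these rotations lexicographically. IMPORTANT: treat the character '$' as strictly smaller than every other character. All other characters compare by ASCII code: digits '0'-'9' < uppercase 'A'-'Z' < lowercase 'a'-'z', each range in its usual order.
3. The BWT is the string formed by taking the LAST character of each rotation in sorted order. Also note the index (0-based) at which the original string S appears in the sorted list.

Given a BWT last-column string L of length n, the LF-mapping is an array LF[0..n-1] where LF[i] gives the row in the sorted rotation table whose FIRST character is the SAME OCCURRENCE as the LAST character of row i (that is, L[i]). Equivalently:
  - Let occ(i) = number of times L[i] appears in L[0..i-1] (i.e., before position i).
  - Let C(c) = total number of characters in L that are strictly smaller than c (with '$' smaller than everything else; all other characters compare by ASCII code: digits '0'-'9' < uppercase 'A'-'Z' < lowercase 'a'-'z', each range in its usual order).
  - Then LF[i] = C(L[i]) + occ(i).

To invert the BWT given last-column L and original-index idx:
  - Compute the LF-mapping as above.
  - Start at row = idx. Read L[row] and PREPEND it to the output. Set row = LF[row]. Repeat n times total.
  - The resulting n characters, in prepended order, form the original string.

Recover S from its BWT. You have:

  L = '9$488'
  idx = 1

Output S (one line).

LF mapping: 4 0 1 2 3
Walk LF starting at row 1, prepending L[row]:
  step 1: row=1, L[1]='$', prepend. Next row=LF[1]=0
  step 2: row=0, L[0]='9', prepend. Next row=LF[0]=4
  step 3: row=4, L[4]='8', prepend. Next row=LF[4]=3
  step 4: row=3, L[3]='8', prepend. Next row=LF[3]=2
  step 5: row=2, L[2]='4', prepend. Next row=LF[2]=1
Reversed output: 4889$

Answer: 4889$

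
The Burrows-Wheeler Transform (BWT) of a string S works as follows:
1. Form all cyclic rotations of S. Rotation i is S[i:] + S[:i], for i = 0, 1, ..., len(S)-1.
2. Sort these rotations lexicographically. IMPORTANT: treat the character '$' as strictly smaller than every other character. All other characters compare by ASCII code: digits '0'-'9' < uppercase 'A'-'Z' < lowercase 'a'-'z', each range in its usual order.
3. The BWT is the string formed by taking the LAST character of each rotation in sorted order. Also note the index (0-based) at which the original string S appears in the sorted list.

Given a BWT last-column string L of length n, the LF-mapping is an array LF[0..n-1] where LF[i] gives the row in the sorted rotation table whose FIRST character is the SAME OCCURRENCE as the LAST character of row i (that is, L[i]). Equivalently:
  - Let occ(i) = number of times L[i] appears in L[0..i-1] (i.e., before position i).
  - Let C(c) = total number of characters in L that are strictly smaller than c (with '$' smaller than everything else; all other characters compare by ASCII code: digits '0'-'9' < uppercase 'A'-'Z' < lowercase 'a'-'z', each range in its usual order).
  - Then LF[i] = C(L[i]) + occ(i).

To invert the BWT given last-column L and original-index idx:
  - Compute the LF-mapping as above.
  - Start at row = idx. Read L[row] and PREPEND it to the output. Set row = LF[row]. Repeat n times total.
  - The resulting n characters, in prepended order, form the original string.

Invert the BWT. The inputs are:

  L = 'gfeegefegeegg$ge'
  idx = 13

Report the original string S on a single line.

LF mapping: 10 8 1 2 11 3 9 4 12 5 6 13 14 0 15 7
Walk LF starting at row 13, prepending L[row]:
  step 1: row=13, L[13]='$', prepend. Next row=LF[13]=0
  step 2: row=0, L[0]='g', prepend. Next row=LF[0]=10
  step 3: row=10, L[10]='e', prepend. Next row=LF[10]=6
  step 4: row=6, L[6]='f', prepend. Next row=LF[6]=9
  step 5: row=9, L[9]='e', prepend. Next row=LF[9]=5
  step 6: row=5, L[5]='e', prepend. Next row=LF[5]=3
  step 7: row=3, L[3]='e', prepend. Next row=LF[3]=2
  step 8: row=2, L[2]='e', prepend. Next row=LF[2]=1
  step 9: row=1, L[1]='f', prepend. Next row=LF[1]=8
  step 10: row=8, L[8]='g', prepend. Next row=LF[8]=12
  step 11: row=12, L[12]='g', prepend. Next row=LF[12]=14
  step 12: row=14, L[14]='g', prepend. Next row=LF[14]=15
  step 13: row=15, L[15]='e', prepend. Next row=LF[15]=7
  step 14: row=7, L[7]='e', prepend. Next row=LF[7]=4
  step 15: row=4, L[4]='g', prepend. Next row=LF[4]=11
  step 16: row=11, L[11]='g', prepend. Next row=LF[11]=13
Reversed output: ggeegggfeeeefeg$

Answer: ggeegggfeeeefeg$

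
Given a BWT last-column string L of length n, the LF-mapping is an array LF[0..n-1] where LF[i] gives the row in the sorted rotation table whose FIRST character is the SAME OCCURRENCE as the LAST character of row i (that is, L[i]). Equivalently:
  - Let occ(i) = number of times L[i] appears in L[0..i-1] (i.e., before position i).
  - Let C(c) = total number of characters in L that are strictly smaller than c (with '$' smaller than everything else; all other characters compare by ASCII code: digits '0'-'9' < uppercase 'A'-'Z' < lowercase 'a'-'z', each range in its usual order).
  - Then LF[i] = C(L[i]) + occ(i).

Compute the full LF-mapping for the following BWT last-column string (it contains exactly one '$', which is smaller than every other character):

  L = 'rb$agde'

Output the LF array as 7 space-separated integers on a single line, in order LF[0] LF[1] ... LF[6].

Char counts: '$':1, 'a':1, 'b':1, 'd':1, 'e':1, 'g':1, 'r':1
C (first-col start): C('$')=0, C('a')=1, C('b')=2, C('d')=3, C('e')=4, C('g')=5, C('r')=6
L[0]='r': occ=0, LF[0]=C('r')+0=6+0=6
L[1]='b': occ=0, LF[1]=C('b')+0=2+0=2
L[2]='$': occ=0, LF[2]=C('$')+0=0+0=0
L[3]='a': occ=0, LF[3]=C('a')+0=1+0=1
L[4]='g': occ=0, LF[4]=C('g')+0=5+0=5
L[5]='d': occ=0, LF[5]=C('d')+0=3+0=3
L[6]='e': occ=0, LF[6]=C('e')+0=4+0=4

Answer: 6 2 0 1 5 3 4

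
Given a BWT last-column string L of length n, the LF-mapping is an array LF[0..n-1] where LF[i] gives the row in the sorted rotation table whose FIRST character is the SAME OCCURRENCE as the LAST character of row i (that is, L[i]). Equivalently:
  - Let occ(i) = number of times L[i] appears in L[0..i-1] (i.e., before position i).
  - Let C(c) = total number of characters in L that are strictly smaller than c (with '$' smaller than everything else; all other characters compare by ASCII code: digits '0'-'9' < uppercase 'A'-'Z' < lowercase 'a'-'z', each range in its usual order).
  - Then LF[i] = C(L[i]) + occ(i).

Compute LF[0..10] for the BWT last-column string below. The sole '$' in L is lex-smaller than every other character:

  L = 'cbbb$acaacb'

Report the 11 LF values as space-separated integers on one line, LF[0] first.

Char counts: '$':1, 'a':3, 'b':4, 'c':3
C (first-col start): C('$')=0, C('a')=1, C('b')=4, C('c')=8
L[0]='c': occ=0, LF[0]=C('c')+0=8+0=8
L[1]='b': occ=0, LF[1]=C('b')+0=4+0=4
L[2]='b': occ=1, LF[2]=C('b')+1=4+1=5
L[3]='b': occ=2, LF[3]=C('b')+2=4+2=6
L[4]='$': occ=0, LF[4]=C('$')+0=0+0=0
L[5]='a': occ=0, LF[5]=C('a')+0=1+0=1
L[6]='c': occ=1, LF[6]=C('c')+1=8+1=9
L[7]='a': occ=1, LF[7]=C('a')+1=1+1=2
L[8]='a': occ=2, LF[8]=C('a')+2=1+2=3
L[9]='c': occ=2, LF[9]=C('c')+2=8+2=10
L[10]='b': occ=3, LF[10]=C('b')+3=4+3=7

Answer: 8 4 5 6 0 1 9 2 3 10 7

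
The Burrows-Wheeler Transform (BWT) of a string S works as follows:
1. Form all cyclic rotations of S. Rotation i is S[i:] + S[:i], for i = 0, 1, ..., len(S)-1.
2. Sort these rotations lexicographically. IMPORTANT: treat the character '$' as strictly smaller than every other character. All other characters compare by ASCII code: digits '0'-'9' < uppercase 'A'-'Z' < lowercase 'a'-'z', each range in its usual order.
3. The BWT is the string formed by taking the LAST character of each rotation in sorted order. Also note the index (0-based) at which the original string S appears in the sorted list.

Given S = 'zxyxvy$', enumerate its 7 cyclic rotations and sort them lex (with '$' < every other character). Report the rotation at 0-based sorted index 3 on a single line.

All 7 rotations (rotation i = S[i:]+S[:i]):
  rot[0] = zxyxvy$
  rot[1] = xyxvy$z
  rot[2] = yxvy$zx
  rot[3] = xvy$zxy
  rot[4] = vy$zxyx
  rot[5] = y$zxyxv
  rot[6] = $zxyxvy
Sorted (with $ < everything):
  sorted[0] = $zxyxvy
  sorted[1] = vy$zxyx
  sorted[2] = xvy$zxy
  sorted[3] = xyxvy$z
  sorted[4] = y$zxyxv
  sorted[5] = yxvy$zx
  sorted[6] = zxyxvy$
sorted[3] = xyxvy$z

Answer: xyxvy$z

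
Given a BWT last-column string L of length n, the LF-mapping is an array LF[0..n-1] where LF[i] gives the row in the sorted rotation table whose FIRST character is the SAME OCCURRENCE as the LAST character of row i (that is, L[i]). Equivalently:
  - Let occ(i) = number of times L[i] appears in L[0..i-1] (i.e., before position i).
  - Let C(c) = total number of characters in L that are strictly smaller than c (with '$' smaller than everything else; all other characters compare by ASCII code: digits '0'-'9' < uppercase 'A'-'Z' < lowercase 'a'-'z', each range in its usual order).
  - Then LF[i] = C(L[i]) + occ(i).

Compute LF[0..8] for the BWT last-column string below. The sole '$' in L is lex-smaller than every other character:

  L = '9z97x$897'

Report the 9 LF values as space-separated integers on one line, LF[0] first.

Char counts: '$':1, '7':2, '8':1, '9':3, 'x':1, 'z':1
C (first-col start): C('$')=0, C('7')=1, C('8')=3, C('9')=4, C('x')=7, C('z')=8
L[0]='9': occ=0, LF[0]=C('9')+0=4+0=4
L[1]='z': occ=0, LF[1]=C('z')+0=8+0=8
L[2]='9': occ=1, LF[2]=C('9')+1=4+1=5
L[3]='7': occ=0, LF[3]=C('7')+0=1+0=1
L[4]='x': occ=0, LF[4]=C('x')+0=7+0=7
L[5]='$': occ=0, LF[5]=C('$')+0=0+0=0
L[6]='8': occ=0, LF[6]=C('8')+0=3+0=3
L[7]='9': occ=2, LF[7]=C('9')+2=4+2=6
L[8]='7': occ=1, LF[8]=C('7')+1=1+1=2

Answer: 4 8 5 1 7 0 3 6 2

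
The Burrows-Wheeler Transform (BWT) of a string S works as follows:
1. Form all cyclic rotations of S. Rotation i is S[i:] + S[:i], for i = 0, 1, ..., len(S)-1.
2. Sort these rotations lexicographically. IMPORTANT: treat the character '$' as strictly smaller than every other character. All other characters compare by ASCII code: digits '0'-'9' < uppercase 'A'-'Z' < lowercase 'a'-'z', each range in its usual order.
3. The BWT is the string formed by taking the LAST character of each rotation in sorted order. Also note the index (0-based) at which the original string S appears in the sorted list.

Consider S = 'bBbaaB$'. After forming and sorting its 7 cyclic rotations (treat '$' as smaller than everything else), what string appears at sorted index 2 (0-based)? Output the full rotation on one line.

Answer: BbaaB$b

Derivation:
All 7 rotations (rotation i = S[i:]+S[:i]):
  rot[0] = bBbaaB$
  rot[1] = BbaaB$b
  rot[2] = baaB$bB
  rot[3] = aaB$bBb
  rot[4] = aB$bBba
  rot[5] = B$bBbaa
  rot[6] = $bBbaaB
Sorted (with $ < everything):
  sorted[0] = $bBbaaB
  sorted[1] = B$bBbaa
  sorted[2] = BbaaB$b
  sorted[3] = aB$bBba
  sorted[4] = aaB$bBb
  sorted[5] = bBbaaB$
  sorted[6] = baaB$bB
sorted[2] = BbaaB$b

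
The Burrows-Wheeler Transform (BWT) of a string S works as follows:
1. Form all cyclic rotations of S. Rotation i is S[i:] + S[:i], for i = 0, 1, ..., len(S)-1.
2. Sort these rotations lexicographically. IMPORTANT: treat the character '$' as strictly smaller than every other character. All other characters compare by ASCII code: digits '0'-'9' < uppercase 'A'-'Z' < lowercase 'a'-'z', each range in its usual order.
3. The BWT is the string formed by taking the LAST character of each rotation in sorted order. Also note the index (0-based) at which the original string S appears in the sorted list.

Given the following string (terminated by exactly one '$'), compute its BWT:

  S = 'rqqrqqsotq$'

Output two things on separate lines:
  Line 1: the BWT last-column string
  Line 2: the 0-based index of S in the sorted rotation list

Answer: qstrrqq$qqo
7

Derivation:
All 11 rotations (rotation i = S[i:]+S[:i]):
  rot[0] = rqqrqqsotq$
  rot[1] = qqrqqsotq$r
  rot[2] = qrqqsotq$rq
  rot[3] = rqqsotq$rqq
  rot[4] = qqsotq$rqqr
  rot[5] = qsotq$rqqrq
  rot[6] = sotq$rqqrqq
  rot[7] = otq$rqqrqqs
  rot[8] = tq$rqqrqqso
  rot[9] = q$rqqrqqsot
  rot[10] = $rqqrqqsotq
Sorted (with $ < everything):
  sorted[0] = $rqqrqqsotq  (last char: 'q')
  sorted[1] = otq$rqqrqqs  (last char: 's')
  sorted[2] = q$rqqrqqsot  (last char: 't')
  sorted[3] = qqrqqsotq$r  (last char: 'r')
  sorted[4] = qqsotq$rqqr  (last char: 'r')
  sorted[5] = qrqqsotq$rq  (last char: 'q')
  sorted[6] = qsotq$rqqrq  (last char: 'q')
  sorted[7] = rqqrqqsotq$  (last char: '$')
  sorted[8] = rqqsotq$rqq  (last char: 'q')
  sorted[9] = sotq$rqqrqq  (last char: 'q')
  sorted[10] = tq$rqqrqqso  (last char: 'o')
Last column: qstrrqq$qqo
Original string S is at sorted index 7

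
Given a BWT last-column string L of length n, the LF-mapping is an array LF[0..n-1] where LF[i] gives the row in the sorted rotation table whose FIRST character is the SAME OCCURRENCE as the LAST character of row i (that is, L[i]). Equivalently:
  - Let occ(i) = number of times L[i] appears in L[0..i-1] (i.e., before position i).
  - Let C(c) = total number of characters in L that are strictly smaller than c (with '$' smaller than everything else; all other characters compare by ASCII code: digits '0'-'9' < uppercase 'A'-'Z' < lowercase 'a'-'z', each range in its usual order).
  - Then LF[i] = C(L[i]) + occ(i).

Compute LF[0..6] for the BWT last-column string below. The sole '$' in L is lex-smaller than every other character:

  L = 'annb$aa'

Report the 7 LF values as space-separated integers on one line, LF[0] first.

Char counts: '$':1, 'a':3, 'b':1, 'n':2
C (first-col start): C('$')=0, C('a')=1, C('b')=4, C('n')=5
L[0]='a': occ=0, LF[0]=C('a')+0=1+0=1
L[1]='n': occ=0, LF[1]=C('n')+0=5+0=5
L[2]='n': occ=1, LF[2]=C('n')+1=5+1=6
L[3]='b': occ=0, LF[3]=C('b')+0=4+0=4
L[4]='$': occ=0, LF[4]=C('$')+0=0+0=0
L[5]='a': occ=1, LF[5]=C('a')+1=1+1=2
L[6]='a': occ=2, LF[6]=C('a')+2=1+2=3

Answer: 1 5 6 4 0 2 3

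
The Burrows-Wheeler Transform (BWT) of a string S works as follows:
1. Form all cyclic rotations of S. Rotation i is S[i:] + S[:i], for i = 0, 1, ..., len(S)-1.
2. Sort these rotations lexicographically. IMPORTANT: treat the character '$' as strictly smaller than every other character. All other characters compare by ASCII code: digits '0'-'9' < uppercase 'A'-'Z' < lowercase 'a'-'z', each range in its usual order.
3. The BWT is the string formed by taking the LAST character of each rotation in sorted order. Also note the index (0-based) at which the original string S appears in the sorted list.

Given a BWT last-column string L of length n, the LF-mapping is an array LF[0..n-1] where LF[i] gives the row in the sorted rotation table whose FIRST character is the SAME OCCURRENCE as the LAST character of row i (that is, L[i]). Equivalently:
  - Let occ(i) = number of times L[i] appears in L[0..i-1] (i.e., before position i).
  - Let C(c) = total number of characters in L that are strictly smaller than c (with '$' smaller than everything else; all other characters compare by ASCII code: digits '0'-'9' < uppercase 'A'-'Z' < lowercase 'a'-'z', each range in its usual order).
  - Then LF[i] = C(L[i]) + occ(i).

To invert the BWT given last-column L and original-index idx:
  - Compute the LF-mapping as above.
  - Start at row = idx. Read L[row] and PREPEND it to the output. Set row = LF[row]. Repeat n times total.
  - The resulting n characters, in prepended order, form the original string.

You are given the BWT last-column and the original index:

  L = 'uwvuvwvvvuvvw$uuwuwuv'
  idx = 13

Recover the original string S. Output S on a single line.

LF mapping: 1 16 8 2 9 17 10 11 12 3 13 14 18 0 4 5 19 6 20 7 15
Walk LF starting at row 13, prepending L[row]:
  step 1: row=13, L[13]='$', prepend. Next row=LF[13]=0
  step 2: row=0, L[0]='u', prepend. Next row=LF[0]=1
  step 3: row=1, L[1]='w', prepend. Next row=LF[1]=16
  step 4: row=16, L[16]='w', prepend. Next row=LF[16]=19
  step 5: row=19, L[19]='u', prepend. Next row=LF[19]=7
  step 6: row=7, L[7]='v', prepend. Next row=LF[7]=11
  step 7: row=11, L[11]='v', prepend. Next row=LF[11]=14
  step 8: row=14, L[14]='u', prepend. Next row=LF[14]=4
  step 9: row=4, L[4]='v', prepend. Next row=LF[4]=9
  step 10: row=9, L[9]='u', prepend. Next row=LF[9]=3
  step 11: row=3, L[3]='u', prepend. Next row=LF[3]=2
  step 12: row=2, L[2]='v', prepend. Next row=LF[2]=8
  step 13: row=8, L[8]='v', prepend. Next row=LF[8]=12
  step 14: row=12, L[12]='w', prepend. Next row=LF[12]=18
  step 15: row=18, L[18]='w', prepend. Next row=LF[18]=20
  step 16: row=20, L[20]='v', prepend. Next row=LF[20]=15
  step 17: row=15, L[15]='u', prepend. Next row=LF[15]=5
  step 18: row=5, L[5]='w', prepend. Next row=LF[5]=17
  step 19: row=17, L[17]='u', prepend. Next row=LF[17]=6
  step 20: row=6, L[6]='v', prepend. Next row=LF[6]=10
  step 21: row=10, L[10]='v', prepend. Next row=LF[10]=13
Reversed output: vvuwuvwwvvuuvuvvuwwu$

Answer: vvuwuvwwvvuuvuvvuwwu$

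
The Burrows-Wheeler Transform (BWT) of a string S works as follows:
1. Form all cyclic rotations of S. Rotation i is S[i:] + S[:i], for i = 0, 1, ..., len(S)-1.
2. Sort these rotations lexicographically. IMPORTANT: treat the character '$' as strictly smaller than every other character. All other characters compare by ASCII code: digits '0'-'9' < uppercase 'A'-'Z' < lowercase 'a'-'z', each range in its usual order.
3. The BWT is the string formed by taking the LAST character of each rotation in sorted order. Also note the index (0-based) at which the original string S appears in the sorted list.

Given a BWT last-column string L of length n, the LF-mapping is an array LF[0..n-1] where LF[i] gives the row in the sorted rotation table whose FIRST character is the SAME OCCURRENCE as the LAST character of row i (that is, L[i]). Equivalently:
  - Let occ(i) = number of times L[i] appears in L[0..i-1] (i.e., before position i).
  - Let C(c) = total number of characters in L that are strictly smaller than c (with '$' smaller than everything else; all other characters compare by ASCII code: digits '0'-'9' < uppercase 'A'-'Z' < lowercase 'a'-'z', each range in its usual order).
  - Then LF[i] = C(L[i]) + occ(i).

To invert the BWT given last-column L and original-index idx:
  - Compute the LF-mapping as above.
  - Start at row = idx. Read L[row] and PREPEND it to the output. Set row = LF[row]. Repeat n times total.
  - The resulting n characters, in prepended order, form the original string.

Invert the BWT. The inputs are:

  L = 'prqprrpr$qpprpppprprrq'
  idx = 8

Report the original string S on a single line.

LF mapping: 1 14 11 2 15 16 3 17 0 12 4 5 18 6 7 8 9 19 10 20 21 13
Walk LF starting at row 8, prepending L[row]:
  step 1: row=8, L[8]='$', prepend. Next row=LF[8]=0
  step 2: row=0, L[0]='p', prepend. Next row=LF[0]=1
  step 3: row=1, L[1]='r', prepend. Next row=LF[1]=14
  step 4: row=14, L[14]='p', prepend. Next row=LF[14]=7
  step 5: row=7, L[7]='r', prepend. Next row=LF[7]=17
  step 6: row=17, L[17]='r', prepend. Next row=LF[17]=19
  step 7: row=19, L[19]='r', prepend. Next row=LF[19]=20
  step 8: row=20, L[20]='r', prepend. Next row=LF[20]=21
  step 9: row=21, L[21]='q', prepend. Next row=LF[21]=13
  step 10: row=13, L[13]='p', prepend. Next row=LF[13]=6
  step 11: row=6, L[6]='p', prepend. Next row=LF[6]=3
  step 12: row=3, L[3]='p', prepend. Next row=LF[3]=2
  step 13: row=2, L[2]='q', prepend. Next row=LF[2]=11
  step 14: row=11, L[11]='p', prepend. Next row=LF[11]=5
  step 15: row=5, L[5]='r', prepend. Next row=LF[5]=16
  step 16: row=16, L[16]='p', prepend. Next row=LF[16]=9
  step 17: row=9, L[9]='q', prepend. Next row=LF[9]=12
  step 18: row=12, L[12]='r', prepend. Next row=LF[12]=18
  step 19: row=18, L[18]='p', prepend. Next row=LF[18]=10
  step 20: row=10, L[10]='p', prepend. Next row=LF[10]=4
  step 21: row=4, L[4]='r', prepend. Next row=LF[4]=15
  step 22: row=15, L[15]='p', prepend. Next row=LF[15]=8
Reversed output: prpprqprpqpppqrrrrprp$

Answer: prpprqprpqpppqrrrrprp$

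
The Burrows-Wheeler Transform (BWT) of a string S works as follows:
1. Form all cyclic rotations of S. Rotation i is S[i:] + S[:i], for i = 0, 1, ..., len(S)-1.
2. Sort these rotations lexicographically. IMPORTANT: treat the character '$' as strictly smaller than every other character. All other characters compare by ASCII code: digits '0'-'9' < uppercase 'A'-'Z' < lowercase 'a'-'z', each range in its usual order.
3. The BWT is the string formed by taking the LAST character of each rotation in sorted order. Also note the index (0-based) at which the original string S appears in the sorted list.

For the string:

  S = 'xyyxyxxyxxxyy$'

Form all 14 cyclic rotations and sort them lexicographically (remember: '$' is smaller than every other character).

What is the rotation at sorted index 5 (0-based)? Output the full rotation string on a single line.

All 14 rotations (rotation i = S[i:]+S[:i]):
  rot[0] = xyyxyxxyxxxyy$
  rot[1] = yyxyxxyxxxyy$x
  rot[2] = yxyxxyxxxyy$xy
  rot[3] = xyxxyxxxyy$xyy
  rot[4] = yxxyxxxyy$xyyx
  rot[5] = xxyxxxyy$xyyxy
  rot[6] = xyxxxyy$xyyxyx
  rot[7] = yxxxyy$xyyxyxx
  rot[8] = xxxyy$xyyxyxxy
  rot[9] = xxyy$xyyxyxxyx
  rot[10] = xyy$xyyxyxxyxx
  rot[11] = yy$xyyxyxxyxxx
  rot[12] = y$xyyxyxxyxxxy
  rot[13] = $xyyxyxxyxxxyy
Sorted (with $ < everything):
  sorted[0] = $xyyxyxxyxxxyy
  sorted[1] = xxxyy$xyyxyxxy
  sorted[2] = xxyxxxyy$xyyxy
  sorted[3] = xxyy$xyyxyxxyx
  sorted[4] = xyxxxyy$xyyxyx
  sorted[5] = xyxxyxxxyy$xyy
  sorted[6] = xyy$xyyxyxxyxx
  sorted[7] = xyyxyxxyxxxyy$
  sorted[8] = y$xyyxyxxyxxxy
  sorted[9] = yxxxyy$xyyxyxx
  sorted[10] = yxxyxxxyy$xyyx
  sorted[11] = yxyxxyxxxyy$xy
  sorted[12] = yy$xyyxyxxyxxx
  sorted[13] = yyxyxxyxxxyy$x
sorted[5] = xyxxyxxxyy$xyy

Answer: xyxxyxxxyy$xyy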